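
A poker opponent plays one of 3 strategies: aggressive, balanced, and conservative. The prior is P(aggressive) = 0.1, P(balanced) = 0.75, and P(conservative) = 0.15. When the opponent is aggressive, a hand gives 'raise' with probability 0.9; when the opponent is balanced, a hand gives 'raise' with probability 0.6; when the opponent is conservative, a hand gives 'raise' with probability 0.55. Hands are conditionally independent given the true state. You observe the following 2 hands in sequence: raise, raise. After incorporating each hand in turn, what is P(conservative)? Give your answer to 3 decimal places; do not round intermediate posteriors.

After 'raise': normaliser = 0.9·0.1000 + 0.6·0.7500 + 0.55·0.1500; P(aggressive) ≈ 0.1446, P(balanced) ≈ 0.7229, P(conservative) ≈ 0.1325
After 'raise': normaliser = 0.9·0.1446 + 0.6·0.7229 + 0.55·0.1325; P(aggressive) ≈ 0.2044, P(balanced) ≈ 0.6812, P(conservative) ≈ 0.1145

0.114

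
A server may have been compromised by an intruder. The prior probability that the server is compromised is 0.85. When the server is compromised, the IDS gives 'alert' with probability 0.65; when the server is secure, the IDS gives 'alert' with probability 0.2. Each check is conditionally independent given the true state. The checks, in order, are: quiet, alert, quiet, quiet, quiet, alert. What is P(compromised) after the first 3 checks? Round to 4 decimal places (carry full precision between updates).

After 'quiet': P(compromised) = 0.35·0.8500 / (0.35·0.8500 + 0.8·0.1500) ≈ 0.7126
After 'alert': P(compromised) = 0.65·0.7126 / (0.65·0.7126 + 0.2·0.2874) ≈ 0.8896
After 'quiet': P(compromised) = 0.35·0.8896 / (0.35·0.8896 + 0.8·0.1104) ≈ 0.7790

0.7790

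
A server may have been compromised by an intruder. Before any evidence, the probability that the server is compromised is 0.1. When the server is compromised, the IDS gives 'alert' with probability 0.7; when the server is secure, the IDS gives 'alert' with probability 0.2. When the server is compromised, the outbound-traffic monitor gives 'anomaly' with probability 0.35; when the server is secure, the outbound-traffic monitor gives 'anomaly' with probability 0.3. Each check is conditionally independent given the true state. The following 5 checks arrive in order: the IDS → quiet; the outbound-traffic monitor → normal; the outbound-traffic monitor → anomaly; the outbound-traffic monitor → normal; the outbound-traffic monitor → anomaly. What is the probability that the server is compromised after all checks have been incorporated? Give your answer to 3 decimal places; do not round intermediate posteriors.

After the IDS='quiet': P(compromised) = 0.3·0.1000 / (0.3·0.1000 + 0.8·0.9000) ≈ 0.0400
After the outbound-traffic monitor='normal': P(compromised) = 0.65·0.0400 / (0.65·0.0400 + 0.7·0.9600) ≈ 0.0372
After the outbound-traffic monitor='anomaly': P(compromised) = 0.35·0.0372 / (0.35·0.0372 + 0.3·0.9628) ≈ 0.0432
After the outbound-traffic monitor='normal': P(compromised) = 0.65·0.0432 / (0.65·0.0432 + 0.7·0.9568) ≈ 0.0402
After the outbound-traffic monitor='anomaly': P(compromised) = 0.35·0.0402 / (0.35·0.0402 + 0.3·0.9598) ≈ 0.0466

0.047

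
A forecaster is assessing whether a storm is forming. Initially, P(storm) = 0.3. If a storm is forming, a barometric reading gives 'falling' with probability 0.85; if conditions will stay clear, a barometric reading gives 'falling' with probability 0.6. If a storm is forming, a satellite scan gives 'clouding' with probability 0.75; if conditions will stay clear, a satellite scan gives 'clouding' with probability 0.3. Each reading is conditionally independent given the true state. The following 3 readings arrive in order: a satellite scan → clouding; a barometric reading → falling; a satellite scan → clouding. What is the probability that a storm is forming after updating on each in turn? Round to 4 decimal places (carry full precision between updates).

0.7914

After a satellite scan='clouding': P(storm) = 0.75·0.3000 / (0.75·0.3000 + 0.3·0.7000) ≈ 0.5172
After a barometric reading='falling': P(storm) = 0.85·0.5172 / (0.85·0.5172 + 0.6·0.4828) ≈ 0.6028
After a satellite scan='clouding': P(storm) = 0.75·0.6028 / (0.75·0.6028 + 0.3·0.3972) ≈ 0.7914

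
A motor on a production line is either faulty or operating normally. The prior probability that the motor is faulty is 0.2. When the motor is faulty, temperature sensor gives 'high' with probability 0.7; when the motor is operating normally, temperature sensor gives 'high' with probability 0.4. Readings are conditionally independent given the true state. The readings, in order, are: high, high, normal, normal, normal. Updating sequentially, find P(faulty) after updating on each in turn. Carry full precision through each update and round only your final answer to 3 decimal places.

After 'high': P(faulty) = 0.7·0.2000 / (0.7·0.2000 + 0.4·0.8000) ≈ 0.3043
After 'high': P(faulty) = 0.7·0.3043 / (0.7·0.3043 + 0.4·0.6957) ≈ 0.4336
After 'normal': P(faulty) = 0.3·0.4336 / (0.3·0.4336 + 0.6·0.5664) ≈ 0.2768
After 'normal': P(faulty) = 0.3·0.2768 / (0.3·0.2768 + 0.6·0.7232) ≈ 0.1607
After 'normal': P(faulty) = 0.3·0.1607 / (0.3·0.1607 + 0.6·0.8393) ≈ 0.0873

0.087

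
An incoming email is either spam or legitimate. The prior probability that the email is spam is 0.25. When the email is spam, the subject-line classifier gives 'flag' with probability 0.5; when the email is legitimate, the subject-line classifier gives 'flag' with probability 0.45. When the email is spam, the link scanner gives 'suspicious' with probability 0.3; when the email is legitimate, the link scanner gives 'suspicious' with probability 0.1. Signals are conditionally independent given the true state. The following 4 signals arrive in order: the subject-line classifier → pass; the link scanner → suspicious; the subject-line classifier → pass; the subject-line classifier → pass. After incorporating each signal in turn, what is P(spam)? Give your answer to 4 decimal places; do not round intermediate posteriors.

0.4290

Apply Bayes' rule sequentially, carrying P(spam) forward.
After the subject-line classifier='pass': P(spam) = 0.5·0.2500 / (0.5·0.2500 + 0.55·0.7500) ≈ 0.2326
After the link scanner='suspicious': P(spam) = 0.3·0.2326 / (0.3·0.2326 + 0.1·0.7674) ≈ 0.4762
After the subject-line classifier='pass': P(spam) = 0.5·0.4762 / (0.5·0.4762 + 0.55·0.5238) ≈ 0.4525
After the subject-line classifier='pass': P(spam) = 0.5·0.4525 / (0.5·0.4525 + 0.55·0.5475) ≈ 0.4290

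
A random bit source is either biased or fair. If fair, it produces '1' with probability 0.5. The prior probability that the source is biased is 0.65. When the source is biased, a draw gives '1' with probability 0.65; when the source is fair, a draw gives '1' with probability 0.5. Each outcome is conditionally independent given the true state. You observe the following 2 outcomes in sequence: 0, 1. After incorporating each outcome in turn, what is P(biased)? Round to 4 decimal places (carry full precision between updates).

After '0': P(biased) = 0.35·0.6500 / (0.35·0.6500 + 0.5·0.3500) ≈ 0.5652
After '1': P(biased) = 0.65·0.5652 / (0.65·0.5652 + 0.5·0.4348) ≈ 0.6283

0.6283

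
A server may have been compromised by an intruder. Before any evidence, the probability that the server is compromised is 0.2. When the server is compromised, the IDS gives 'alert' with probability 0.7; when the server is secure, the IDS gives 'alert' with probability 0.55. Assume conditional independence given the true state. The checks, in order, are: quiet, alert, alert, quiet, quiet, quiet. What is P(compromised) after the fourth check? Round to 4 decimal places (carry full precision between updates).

0.1525

After 'quiet': P(compromised) = 0.3·0.2000 / (0.3·0.2000 + 0.45·0.8000) ≈ 0.1429
After 'alert': P(compromised) = 0.7·0.1429 / (0.7·0.1429 + 0.55·0.8571) ≈ 0.1750
After 'alert': P(compromised) = 0.7·0.1750 / (0.7·0.1750 + 0.55·0.8250) ≈ 0.2126
After 'quiet': P(compromised) = 0.3·0.2126 / (0.3·0.2126 + 0.45·0.7874) ≈ 0.1525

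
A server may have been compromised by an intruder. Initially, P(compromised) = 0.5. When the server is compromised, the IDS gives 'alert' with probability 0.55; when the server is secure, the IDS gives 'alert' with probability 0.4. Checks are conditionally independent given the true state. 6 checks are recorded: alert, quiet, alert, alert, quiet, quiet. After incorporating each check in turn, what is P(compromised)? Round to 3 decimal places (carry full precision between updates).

0.523

Each posterior becomes the prior for the next update.
After 'alert': P(compromised) = 0.55·0.5000 / (0.55·0.5000 + 0.4·0.5000) ≈ 0.5789
After 'quiet': P(compromised) = 0.45·0.5789 / (0.45·0.5789 + 0.6·0.4211) ≈ 0.5077
After 'alert': P(compromised) = 0.55·0.5077 / (0.55·0.5077 + 0.4·0.4923) ≈ 0.5864
After 'alert': P(compromised) = 0.55·0.5864 / (0.55·0.5864 + 0.4·0.4136) ≈ 0.6610
After 'quiet': P(compromised) = 0.45·0.6610 / (0.45·0.6610 + 0.6·0.3390) ≈ 0.5939
After 'quiet': P(compromised) = 0.45·0.5939 / (0.45·0.5939 + 0.6·0.4061) ≈ 0.5231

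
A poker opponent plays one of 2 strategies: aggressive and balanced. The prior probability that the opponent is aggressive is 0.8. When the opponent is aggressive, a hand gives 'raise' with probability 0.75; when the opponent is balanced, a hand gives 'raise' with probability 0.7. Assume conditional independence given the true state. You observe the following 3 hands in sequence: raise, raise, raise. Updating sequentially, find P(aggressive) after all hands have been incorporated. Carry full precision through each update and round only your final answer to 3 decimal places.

0.831

After 'raise': P(aggressive) = 0.75·0.8000 / (0.75·0.8000 + 0.7·0.2000) ≈ 0.8108
After 'raise': P(aggressive) = 0.75·0.8108 / (0.75·0.8108 + 0.7·0.1892) ≈ 0.8212
After 'raise': P(aggressive) = 0.75·0.8212 / (0.75·0.8212 + 0.7·0.1788) ≈ 0.8311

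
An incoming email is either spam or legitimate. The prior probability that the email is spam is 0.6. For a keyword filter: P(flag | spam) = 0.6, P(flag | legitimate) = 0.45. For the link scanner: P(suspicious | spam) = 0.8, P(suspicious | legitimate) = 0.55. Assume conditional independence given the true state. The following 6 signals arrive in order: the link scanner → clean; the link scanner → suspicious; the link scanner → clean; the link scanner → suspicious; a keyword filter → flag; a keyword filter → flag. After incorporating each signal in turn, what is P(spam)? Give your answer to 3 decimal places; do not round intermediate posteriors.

0.527

After the link scanner='clean': P(spam) = 0.2·0.6000 / (0.2·0.6000 + 0.45·0.4000) ≈ 0.4000
After the link scanner='suspicious': P(spam) = 0.8·0.4000 / (0.8·0.4000 + 0.55·0.6000) ≈ 0.4923
After the link scanner='clean': P(spam) = 0.2·0.4923 / (0.2·0.4923 + 0.45·0.5077) ≈ 0.3012
After the link scanner='suspicious': P(spam) = 0.8·0.3012 / (0.8·0.3012 + 0.55·0.6988) ≈ 0.3853
After a keyword filter='flag': P(spam) = 0.6·0.3853 / (0.6·0.3853 + 0.45·0.6147) ≈ 0.4553
After a keyword filter='flag': P(spam) = 0.6·0.4553 / (0.6·0.4553 + 0.45·0.5447) ≈ 0.5271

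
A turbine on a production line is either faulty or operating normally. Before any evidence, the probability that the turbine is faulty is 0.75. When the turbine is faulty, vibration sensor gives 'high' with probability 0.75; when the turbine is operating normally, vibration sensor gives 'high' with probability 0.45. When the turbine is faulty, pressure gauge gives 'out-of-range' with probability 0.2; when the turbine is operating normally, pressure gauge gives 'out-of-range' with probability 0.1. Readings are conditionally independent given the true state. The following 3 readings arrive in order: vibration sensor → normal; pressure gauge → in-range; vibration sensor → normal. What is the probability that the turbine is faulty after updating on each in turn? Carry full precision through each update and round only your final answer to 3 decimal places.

Each posterior becomes the prior for the next update.
After vibration sensor='normal': P(faulty) = 0.25·0.7500 / (0.25·0.7500 + 0.55·0.2500) ≈ 0.5769
After pressure gauge='in-range': P(faulty) = 0.8·0.5769 / (0.8·0.5769 + 0.9·0.4231) ≈ 0.5479
After vibration sensor='normal': P(faulty) = 0.25·0.5479 / (0.25·0.5479 + 0.55·0.4521) ≈ 0.3552

0.355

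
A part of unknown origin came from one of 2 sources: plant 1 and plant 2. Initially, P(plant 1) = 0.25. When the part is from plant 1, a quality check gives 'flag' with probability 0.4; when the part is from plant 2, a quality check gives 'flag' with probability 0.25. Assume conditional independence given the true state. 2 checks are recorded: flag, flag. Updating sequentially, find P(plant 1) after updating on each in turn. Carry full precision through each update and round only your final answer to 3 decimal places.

Each posterior becomes the prior for the next update.
After 'flag': P(plant 1) = 0.4·0.2500 / (0.4·0.2500 + 0.25·0.7500) ≈ 0.3478
After 'flag': P(plant 1) = 0.4·0.3478 / (0.4·0.3478 + 0.25·0.6522) ≈ 0.4604

0.460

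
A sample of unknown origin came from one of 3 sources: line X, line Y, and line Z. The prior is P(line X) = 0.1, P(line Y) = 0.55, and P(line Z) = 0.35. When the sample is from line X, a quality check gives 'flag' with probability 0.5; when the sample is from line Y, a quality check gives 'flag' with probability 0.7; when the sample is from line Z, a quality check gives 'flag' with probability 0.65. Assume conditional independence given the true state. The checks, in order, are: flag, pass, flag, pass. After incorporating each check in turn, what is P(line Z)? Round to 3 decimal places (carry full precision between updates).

After 'flag': normaliser = 0.5·0.1000 + 0.7·0.5500 + 0.65·0.3500; P(line X) ≈ 0.0755, P(line Y) ≈ 0.5811, P(line Z) ≈ 0.3434
After 'pass': normaliser = 0.5·0.0755 + 0.3·0.5811 + 0.35·0.3434; P(line X) ≈ 0.1136, P(line Y) ≈ 0.5247, P(line Z) ≈ 0.3617
After 'flag': normaliser = 0.5·0.1136 + 0.7·0.5247 + 0.65·0.3617; P(line X) ≈ 0.0861, P(line Y) ≈ 0.5572, P(line Z) ≈ 0.3567
After 'pass': normaliser = 0.5·0.0861 + 0.3·0.5572 + 0.35·0.3567; P(line X) ≈ 0.1285, P(line Y) ≈ 0.4989, P(line Z) ≈ 0.3726

0.373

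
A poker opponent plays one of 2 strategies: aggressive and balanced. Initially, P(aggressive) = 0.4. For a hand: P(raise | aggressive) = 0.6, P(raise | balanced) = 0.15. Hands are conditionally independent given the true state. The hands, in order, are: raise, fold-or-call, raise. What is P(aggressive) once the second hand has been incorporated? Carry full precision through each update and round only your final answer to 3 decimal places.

Apply Bayes' rule sequentially, carrying P(aggressive) forward.
After 'raise': P(aggressive) = 0.6·0.4000 / (0.6·0.4000 + 0.15·0.6000) ≈ 0.7273
After 'fold-or-call': P(aggressive) = 0.4·0.7273 / (0.4·0.7273 + 0.85·0.2727) ≈ 0.5565

0.557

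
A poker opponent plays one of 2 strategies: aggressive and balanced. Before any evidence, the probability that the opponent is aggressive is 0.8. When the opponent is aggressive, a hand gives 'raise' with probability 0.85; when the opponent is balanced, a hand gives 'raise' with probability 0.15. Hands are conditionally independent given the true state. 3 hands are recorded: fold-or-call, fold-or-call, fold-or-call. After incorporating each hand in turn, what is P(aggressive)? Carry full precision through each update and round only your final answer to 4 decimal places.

0.0215

After 'fold-or-call': P(aggressive) = 0.15·0.8000 / (0.15·0.8000 + 0.85·0.2000) ≈ 0.4138
After 'fold-or-call': P(aggressive) = 0.15·0.4138 / (0.15·0.4138 + 0.85·0.5862) ≈ 0.1108
After 'fold-or-call': P(aggressive) = 0.15·0.1108 / (0.15·0.1108 + 0.85·0.8892) ≈ 0.0215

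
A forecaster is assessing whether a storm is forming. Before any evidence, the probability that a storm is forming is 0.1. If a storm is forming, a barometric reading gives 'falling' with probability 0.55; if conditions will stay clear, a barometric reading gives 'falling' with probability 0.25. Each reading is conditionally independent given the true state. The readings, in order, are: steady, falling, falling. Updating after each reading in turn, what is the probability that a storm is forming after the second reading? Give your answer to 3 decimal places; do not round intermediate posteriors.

After 'steady': P(storm) = 0.45·0.1000 / (0.45·0.1000 + 0.75·0.9000) ≈ 0.0625
After 'falling': P(storm) = 0.55·0.0625 / (0.55·0.0625 + 0.25·0.9375) ≈ 0.1279

0.128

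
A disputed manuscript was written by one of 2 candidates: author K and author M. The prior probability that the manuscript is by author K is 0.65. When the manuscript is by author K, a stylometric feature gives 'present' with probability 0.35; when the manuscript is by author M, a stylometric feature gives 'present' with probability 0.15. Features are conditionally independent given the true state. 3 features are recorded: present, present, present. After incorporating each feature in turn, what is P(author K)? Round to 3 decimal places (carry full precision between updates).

0.959

After 'present': P(author K) = 0.35·0.6500 / (0.35·0.6500 + 0.15·0.3500) ≈ 0.8125
After 'present': P(author K) = 0.35·0.8125 / (0.35·0.8125 + 0.15·0.1875) ≈ 0.9100
After 'present': P(author K) = 0.35·0.9100 / (0.35·0.9100 + 0.15·0.0900) ≈ 0.9593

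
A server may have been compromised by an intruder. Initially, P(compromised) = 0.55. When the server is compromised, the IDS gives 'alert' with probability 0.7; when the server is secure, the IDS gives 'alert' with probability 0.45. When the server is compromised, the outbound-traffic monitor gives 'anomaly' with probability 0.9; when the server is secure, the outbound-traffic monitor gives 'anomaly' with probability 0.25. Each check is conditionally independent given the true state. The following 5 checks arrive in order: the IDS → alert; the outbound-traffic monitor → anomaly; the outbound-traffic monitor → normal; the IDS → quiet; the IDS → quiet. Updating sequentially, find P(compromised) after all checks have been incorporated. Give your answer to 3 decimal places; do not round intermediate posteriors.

0.214

Each posterior becomes the prior for the next update.
After the IDS='alert': P(compromised) = 0.7·0.5500 / (0.7·0.5500 + 0.45·0.4500) ≈ 0.6553
After the outbound-traffic monitor='anomaly': P(compromised) = 0.9·0.6553 / (0.9·0.6553 + 0.25·0.3447) ≈ 0.8725
After the outbound-traffic monitor='normal': P(compromised) = 0.1·0.8725 / (0.1·0.8725 + 0.75·0.1275) ≈ 0.4771
After the IDS='quiet': P(compromised) = 0.3·0.4771 / (0.3·0.4771 + 0.55·0.5229) ≈ 0.3323
After the IDS='quiet': P(compromised) = 0.3·0.3323 / (0.3·0.3323 + 0.55·0.6677) ≈ 0.2135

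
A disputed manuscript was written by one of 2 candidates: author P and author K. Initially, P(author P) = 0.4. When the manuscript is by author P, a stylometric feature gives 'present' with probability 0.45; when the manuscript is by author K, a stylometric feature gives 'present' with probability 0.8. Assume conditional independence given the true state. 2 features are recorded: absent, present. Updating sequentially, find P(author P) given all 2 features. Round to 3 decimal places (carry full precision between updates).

0.508

After 'absent': P(author P) = 0.55·0.4000 / (0.55·0.4000 + 0.2·0.6000) ≈ 0.6471
After 'present': P(author P) = 0.45·0.6471 / (0.45·0.6471 + 0.8·0.3529) ≈ 0.5077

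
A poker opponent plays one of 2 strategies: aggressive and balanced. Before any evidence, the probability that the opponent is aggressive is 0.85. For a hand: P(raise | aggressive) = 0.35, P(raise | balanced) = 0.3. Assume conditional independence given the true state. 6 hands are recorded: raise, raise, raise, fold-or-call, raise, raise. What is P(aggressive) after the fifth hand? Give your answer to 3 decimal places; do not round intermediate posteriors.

0.907

Each posterior becomes the prior for the next update.
After 'raise': P(aggressive) = 0.35·0.8500 / (0.35·0.8500 + 0.3·0.1500) ≈ 0.8686
After 'raise': P(aggressive) = 0.35·0.8686 / (0.35·0.8686 + 0.3·0.1314) ≈ 0.8852
After 'raise': P(aggressive) = 0.35·0.8852 / (0.35·0.8852 + 0.3·0.1148) ≈ 0.9000
After 'fold-or-call': P(aggressive) = 0.65·0.9000 / (0.65·0.9000 + 0.7·0.1000) ≈ 0.8931
After 'raise': P(aggressive) = 0.35·0.8931 / (0.35·0.8931 + 0.3·0.1069) ≈ 0.9070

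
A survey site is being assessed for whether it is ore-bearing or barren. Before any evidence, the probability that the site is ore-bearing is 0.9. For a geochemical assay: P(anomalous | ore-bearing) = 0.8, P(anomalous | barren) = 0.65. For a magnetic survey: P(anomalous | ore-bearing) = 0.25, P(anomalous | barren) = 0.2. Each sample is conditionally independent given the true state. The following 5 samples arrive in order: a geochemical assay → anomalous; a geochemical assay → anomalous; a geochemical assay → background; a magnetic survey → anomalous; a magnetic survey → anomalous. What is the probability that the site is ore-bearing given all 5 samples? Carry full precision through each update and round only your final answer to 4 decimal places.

Each posterior becomes the prior for the next update.
After a geochemical assay='anomalous': P(ore) = 0.8·0.9000 / (0.8·0.9000 + 0.65·0.1000) ≈ 0.9172
After a geochemical assay='anomalous': P(ore) = 0.8·0.9172 / (0.8·0.9172 + 0.65·0.0828) ≈ 0.9317
After a geochemical assay='background': P(ore) = 0.2·0.9317 / (0.2·0.9317 + 0.35·0.0683) ≈ 0.8862
After a magnetic survey='anomalous': P(ore) = 0.25·0.8862 / (0.25·0.8862 + 0.2·0.1138) ≈ 0.9069
After a magnetic survey='anomalous': P(ore) = 0.25·0.9069 / (0.25·0.9069 + 0.2·0.0931) ≈ 0.9241

0.9241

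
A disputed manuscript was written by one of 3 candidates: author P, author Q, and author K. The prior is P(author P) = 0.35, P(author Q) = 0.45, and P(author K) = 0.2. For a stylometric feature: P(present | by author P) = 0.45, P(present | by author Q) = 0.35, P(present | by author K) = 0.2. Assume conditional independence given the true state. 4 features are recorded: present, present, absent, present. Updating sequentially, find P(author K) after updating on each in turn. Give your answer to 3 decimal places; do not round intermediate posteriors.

Each posterior becomes the prior for the next update.
After 'present': normaliser = 0.45·0.3500 + 0.35·0.4500 + 0.2·0.2000; P(author P) ≈ 0.4437, P(author Q) ≈ 0.4437, P(author K) ≈ 0.1127
After 'present': normaliser = 0.45·0.4437 + 0.35·0.4437 + 0.2·0.1127; P(author P) ≈ 0.5289, P(author Q) ≈ 0.4114, P(author K) ≈ 0.0597
After 'absent': normaliser = 0.55·0.5289 + 0.65·0.4114 + 0.8·0.0597; P(author P) ≈ 0.4800, P(author Q) ≈ 0.4412, P(author K) ≈ 0.0788
After 'present': normaliser = 0.45·0.4800 + 0.35·0.4412 + 0.2·0.0788; P(author P) ≈ 0.5593, P(author Q) ≈ 0.3999, P(author K) ≈ 0.0408

0.041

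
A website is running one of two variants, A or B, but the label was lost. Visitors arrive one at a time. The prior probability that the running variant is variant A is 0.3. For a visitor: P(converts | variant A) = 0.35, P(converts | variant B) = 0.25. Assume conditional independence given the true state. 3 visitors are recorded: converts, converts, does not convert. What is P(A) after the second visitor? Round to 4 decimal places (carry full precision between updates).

0.4565

After 'converts': P(A) = 0.35·0.3000 / (0.35·0.3000 + 0.25·0.7000) ≈ 0.3750
After 'converts': P(A) = 0.35·0.3750 / (0.35·0.3750 + 0.25·0.6250) ≈ 0.4565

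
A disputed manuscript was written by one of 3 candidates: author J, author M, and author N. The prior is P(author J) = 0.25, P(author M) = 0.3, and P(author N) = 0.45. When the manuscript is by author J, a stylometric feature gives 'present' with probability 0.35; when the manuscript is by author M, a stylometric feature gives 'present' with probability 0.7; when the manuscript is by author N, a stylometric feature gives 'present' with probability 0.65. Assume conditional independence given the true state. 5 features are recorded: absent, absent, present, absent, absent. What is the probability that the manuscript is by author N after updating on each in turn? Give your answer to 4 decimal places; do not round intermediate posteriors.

0.2022

After 'absent': normaliser = 0.65·0.2500 + 0.3·0.3000 + 0.35·0.4500; P(author J) ≈ 0.3963, P(author M) ≈ 0.2195, P(author N) ≈ 0.3841
After 'absent': normaliser = 0.65·0.3963 + 0.3·0.2195 + 0.35·0.3841; P(author J) ≈ 0.5626, P(author M) ≈ 0.1438, P(author N) ≈ 0.2936
After 'present': normaliser = 0.35·0.5626 + 0.7·0.1438 + 0.65·0.2936; P(author J) ≈ 0.4031, P(author M) ≈ 0.2061, P(author N) ≈ 0.3907
After 'absent': normaliser = 0.65·0.4031 + 0.3·0.2061 + 0.35·0.3907; P(author J) ≈ 0.5689, P(author M) ≈ 0.1342, P(author N) ≈ 0.2969
After 'absent': normaliser = 0.65·0.5689 + 0.3·0.1342 + 0.35·0.2969; P(author J) ≈ 0.7195, P(author M) ≈ 0.0784, P(author N) ≈ 0.2022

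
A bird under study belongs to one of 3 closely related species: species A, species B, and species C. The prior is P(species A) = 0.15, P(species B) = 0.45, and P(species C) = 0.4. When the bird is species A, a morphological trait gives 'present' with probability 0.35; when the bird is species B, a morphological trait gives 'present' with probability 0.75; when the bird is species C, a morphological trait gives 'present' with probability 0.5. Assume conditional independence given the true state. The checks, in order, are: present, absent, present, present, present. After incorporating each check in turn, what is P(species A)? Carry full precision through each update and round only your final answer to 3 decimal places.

0.030

After 'present': normaliser = 0.35·0.1500 + 0.75·0.4500 + 0.5·0.4000; P(species A) ≈ 0.0890, P(species B) ≈ 0.5720, P(species C) ≈ 0.3390
After 'absent': normaliser = 0.65·0.0890 + 0.25·0.5720 + 0.5·0.3390; P(species A) ≈ 0.1562, P(species B) ≈ 0.3862, P(species C) ≈ 0.4577
After 'present': normaliser = 0.35·0.1562 + 0.75·0.3862 + 0.5·0.4577; P(species A) ≈ 0.0954, P(species B) ≈ 0.5053, P(species C) ≈ 0.3993
After 'present': normaliser = 0.35·0.0954 + 0.75·0.5053 + 0.5·0.3993; P(species A) ≈ 0.0545, P(species B) ≈ 0.6193, P(species C) ≈ 0.3262
After 'present': normaliser = 0.35·0.0545 + 0.75·0.6193 + 0.5·0.3262; P(species A) ≈ 0.0295, P(species B) ≈ 0.7183, P(species C) ≈ 0.2522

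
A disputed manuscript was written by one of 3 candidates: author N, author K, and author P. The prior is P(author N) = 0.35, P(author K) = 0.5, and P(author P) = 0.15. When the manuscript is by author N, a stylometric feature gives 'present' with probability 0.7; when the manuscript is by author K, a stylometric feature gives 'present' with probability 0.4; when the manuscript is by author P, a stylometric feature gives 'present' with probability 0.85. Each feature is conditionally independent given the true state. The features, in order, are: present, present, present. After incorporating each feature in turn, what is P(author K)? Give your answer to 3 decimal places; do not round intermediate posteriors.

Each posterior becomes the prior for the next update.
After 'present': normaliser = 0.7·0.3500 + 0.4·0.5000 + 0.85·0.1500; P(author N) ≈ 0.4279, P(author K) ≈ 0.3493, P(author P) ≈ 0.2227
After 'present': normaliser = 0.7·0.4279 + 0.4·0.3493 + 0.85·0.2227; P(author N) ≈ 0.4766, P(author K) ≈ 0.2223, P(author P) ≈ 0.3011
After 'present': normaliser = 0.7·0.4766 + 0.4·0.2223 + 0.85·0.3011; P(author N) ≈ 0.4917, P(author K) ≈ 0.1311, P(author P) ≈ 0.3773

0.131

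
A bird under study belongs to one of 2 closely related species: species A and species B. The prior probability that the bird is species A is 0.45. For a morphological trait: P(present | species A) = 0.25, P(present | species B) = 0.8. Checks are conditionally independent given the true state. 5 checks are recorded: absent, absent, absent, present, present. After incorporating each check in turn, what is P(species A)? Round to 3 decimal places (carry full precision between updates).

0.808

After 'absent': P(species A) = 0.75·0.4500 / (0.75·0.4500 + 0.2·0.5500) ≈ 0.7542
After 'absent': P(species A) = 0.75·0.7542 / (0.75·0.7542 + 0.2·0.2458) ≈ 0.9200
After 'absent': P(species A) = 0.75·0.9200 / (0.75·0.9200 + 0.2·0.0800) ≈ 0.9773
After 'present': P(species A) = 0.25·0.9773 / (0.25·0.9773 + 0.8·0.0227) ≈ 0.9310
After 'present': P(species A) = 0.25·0.9310 / (0.25·0.9310 + 0.8·0.0690) ≈ 0.8082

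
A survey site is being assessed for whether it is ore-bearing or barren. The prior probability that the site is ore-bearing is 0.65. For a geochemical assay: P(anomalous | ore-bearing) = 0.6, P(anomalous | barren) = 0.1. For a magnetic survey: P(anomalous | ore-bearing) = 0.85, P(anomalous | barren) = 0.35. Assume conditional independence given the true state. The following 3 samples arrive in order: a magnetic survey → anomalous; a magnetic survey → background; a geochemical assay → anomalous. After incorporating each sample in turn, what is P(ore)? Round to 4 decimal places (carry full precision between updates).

Apply Bayes' rule sequentially, carrying P(ore) forward.
After a magnetic survey='anomalous': P(ore) = 0.85·0.6500 / (0.85·0.6500 + 0.35·0.3500) ≈ 0.8185
After a magnetic survey='background': P(ore) = 0.15·0.8185 / (0.15·0.8185 + 0.65·0.1815) ≈ 0.5100
After a geochemical assay='anomalous': P(ore) = 0.6·0.5100 / (0.6·0.5100 + 0.1·0.4900) ≈ 0.8620

0.8620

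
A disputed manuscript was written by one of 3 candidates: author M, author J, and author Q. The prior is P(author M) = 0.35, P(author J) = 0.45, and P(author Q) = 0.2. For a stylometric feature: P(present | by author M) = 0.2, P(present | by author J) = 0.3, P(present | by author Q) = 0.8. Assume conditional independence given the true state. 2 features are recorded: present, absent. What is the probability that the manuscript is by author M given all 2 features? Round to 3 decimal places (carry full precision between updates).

After 'present': normaliser = 0.2·0.3500 + 0.3·0.4500 + 0.8·0.2000; P(author M) ≈ 0.1918, P(author J) ≈ 0.3699, P(author Q) ≈ 0.4384
After 'absent': normaliser = 0.8·0.1918 + 0.7·0.3699 + 0.2·0.4384; P(author M) ≈ 0.3068, P(author J) ≈ 0.5178, P(author Q) ≈ 0.1753

0.307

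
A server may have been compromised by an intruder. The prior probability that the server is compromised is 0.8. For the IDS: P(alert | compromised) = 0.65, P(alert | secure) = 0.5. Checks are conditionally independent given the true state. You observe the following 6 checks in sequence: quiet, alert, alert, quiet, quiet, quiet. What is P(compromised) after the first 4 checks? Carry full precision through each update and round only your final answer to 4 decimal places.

0.7681

After 'quiet': P(compromised) = 0.35·0.8000 / (0.35·0.8000 + 0.5·0.2000) ≈ 0.7368
After 'alert': P(compromised) = 0.65·0.7368 / (0.65·0.7368 + 0.5·0.2632) ≈ 0.7845
After 'alert': P(compromised) = 0.65·0.7845 / (0.65·0.7845 + 0.5·0.2155) ≈ 0.8255
After 'quiet': P(compromised) = 0.35·0.8255 / (0.35·0.8255 + 0.5·0.1745) ≈ 0.7681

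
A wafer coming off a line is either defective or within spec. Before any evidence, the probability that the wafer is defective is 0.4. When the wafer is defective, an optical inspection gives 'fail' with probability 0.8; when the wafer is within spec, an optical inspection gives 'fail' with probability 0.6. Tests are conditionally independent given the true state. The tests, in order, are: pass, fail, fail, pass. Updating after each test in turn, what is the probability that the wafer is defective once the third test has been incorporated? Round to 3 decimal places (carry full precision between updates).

Apply Bayes' rule sequentially, carrying P(defective) forward.
After 'pass': P(defective) = 0.2·0.4000 / (0.2·0.4000 + 0.4·0.6000) ≈ 0.2500
After 'fail': P(defective) = 0.8·0.2500 / (0.8·0.2500 + 0.6·0.7500) ≈ 0.3077
After 'fail': P(defective) = 0.8·0.3077 / (0.8·0.3077 + 0.6·0.6923) ≈ 0.3721

0.372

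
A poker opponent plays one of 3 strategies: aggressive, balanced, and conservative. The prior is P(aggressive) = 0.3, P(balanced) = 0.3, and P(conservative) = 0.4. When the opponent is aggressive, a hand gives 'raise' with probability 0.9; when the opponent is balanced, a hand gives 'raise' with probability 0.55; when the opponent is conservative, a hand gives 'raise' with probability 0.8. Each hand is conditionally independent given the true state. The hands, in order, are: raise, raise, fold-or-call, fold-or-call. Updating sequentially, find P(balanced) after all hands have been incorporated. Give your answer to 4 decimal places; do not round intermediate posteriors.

0.5919

Each posterior becomes the prior for the next update.
After 'raise': normaliser = 0.9·0.3000 + 0.55·0.3000 + 0.8·0.4000; P(aggressive) ≈ 0.3576, P(balanced) ≈ 0.2185, P(conservative) ≈ 0.4238
After 'raise': normaliser = 0.9·0.3576 + 0.55·0.2185 + 0.8·0.4238; P(aggressive) ≈ 0.4120, P(balanced) ≈ 0.1539, P(conservative) ≈ 0.4341
After 'fold-or-call': normaliser = 0.1·0.4120 + 0.45·0.1539 + 0.2·0.4341; P(aggressive) ≈ 0.2089, P(balanced) ≈ 0.3510, P(conservative) ≈ 0.4401
After 'fold-or-call': normaliser = 0.1·0.2089 + 0.45·0.3510 + 0.2·0.4401; P(aggressive) ≈ 0.0783, P(balanced) ≈ 0.5919, P(conservative) ≈ 0.3298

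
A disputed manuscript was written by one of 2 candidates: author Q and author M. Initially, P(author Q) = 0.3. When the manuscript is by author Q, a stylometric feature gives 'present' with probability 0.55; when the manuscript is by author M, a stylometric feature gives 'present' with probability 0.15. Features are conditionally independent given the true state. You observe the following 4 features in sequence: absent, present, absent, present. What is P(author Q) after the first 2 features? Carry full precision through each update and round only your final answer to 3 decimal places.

After 'absent': P(author Q) = 0.45·0.3000 / (0.45·0.3000 + 0.85·0.7000) ≈ 0.1849
After 'present': P(author Q) = 0.55·0.1849 / (0.55·0.1849 + 0.15·0.8151) ≈ 0.4541

0.454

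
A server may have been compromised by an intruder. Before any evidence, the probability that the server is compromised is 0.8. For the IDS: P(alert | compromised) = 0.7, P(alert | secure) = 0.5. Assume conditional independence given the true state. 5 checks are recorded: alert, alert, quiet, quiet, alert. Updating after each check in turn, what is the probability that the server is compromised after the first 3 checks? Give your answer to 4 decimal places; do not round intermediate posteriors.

0.8247

Each posterior becomes the prior for the next update.
After 'alert': P(compromised) = 0.7·0.8000 / (0.7·0.8000 + 0.5·0.2000) ≈ 0.8485
After 'alert': P(compromised) = 0.7·0.8485 / (0.7·0.8485 + 0.5·0.1515) ≈ 0.8869
After 'quiet': P(compromised) = 0.3·0.8869 / (0.3·0.8869 + 0.5·0.1131) ≈ 0.8247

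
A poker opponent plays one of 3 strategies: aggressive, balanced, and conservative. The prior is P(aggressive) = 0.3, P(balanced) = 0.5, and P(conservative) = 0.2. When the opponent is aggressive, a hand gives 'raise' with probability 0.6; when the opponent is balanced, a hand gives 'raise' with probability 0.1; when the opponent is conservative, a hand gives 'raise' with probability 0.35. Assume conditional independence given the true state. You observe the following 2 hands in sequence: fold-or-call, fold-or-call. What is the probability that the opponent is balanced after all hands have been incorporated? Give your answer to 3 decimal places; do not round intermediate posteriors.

0.753

After 'fold-or-call': normaliser = 0.4·0.3000 + 0.9·0.5000 + 0.65·0.2000; P(aggressive) ≈ 0.1714, P(balanced) ≈ 0.6429, P(conservative) ≈ 0.1857
After 'fold-or-call': normaliser = 0.4·0.1714 + 0.9·0.6429 + 0.65·0.1857; P(aggressive) ≈ 0.0893, P(balanced) ≈ 0.7535, P(conservative) ≈ 0.1572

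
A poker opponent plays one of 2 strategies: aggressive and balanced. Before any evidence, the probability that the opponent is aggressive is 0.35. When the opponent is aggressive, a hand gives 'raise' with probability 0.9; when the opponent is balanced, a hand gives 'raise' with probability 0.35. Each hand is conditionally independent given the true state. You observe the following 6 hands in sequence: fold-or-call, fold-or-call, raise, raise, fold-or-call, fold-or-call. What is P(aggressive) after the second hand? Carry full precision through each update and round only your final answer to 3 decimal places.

Each posterior becomes the prior for the next update.
After 'fold-or-call': P(aggressive) = 0.1·0.3500 / (0.1·0.3500 + 0.65·0.6500) ≈ 0.0765
After 'fold-or-call': P(aggressive) = 0.1·0.0765 / (0.1·0.0765 + 0.65·0.9235) ≈ 0.0126

0.013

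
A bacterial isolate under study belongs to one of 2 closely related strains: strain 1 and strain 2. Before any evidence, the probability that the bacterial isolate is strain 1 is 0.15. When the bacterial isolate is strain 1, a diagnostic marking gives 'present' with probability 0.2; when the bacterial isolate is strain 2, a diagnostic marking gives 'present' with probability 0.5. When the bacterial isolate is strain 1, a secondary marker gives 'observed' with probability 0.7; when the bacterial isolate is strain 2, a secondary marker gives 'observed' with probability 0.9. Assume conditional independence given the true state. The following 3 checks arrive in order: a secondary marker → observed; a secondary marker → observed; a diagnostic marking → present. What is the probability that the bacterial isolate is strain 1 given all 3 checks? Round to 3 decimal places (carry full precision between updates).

0.041

After a secondary marker='observed': P(strain 1) = 0.7·0.1500 / (0.7·0.1500 + 0.9·0.8500) ≈ 0.1207
After a secondary marker='observed': P(strain 1) = 0.7·0.1207 / (0.7·0.1207 + 0.9·0.8793) ≈ 0.0965
After a diagnostic marking='present': P(strain 1) = 0.2·0.0965 / (0.2·0.0965 + 0.5·0.9035) ≈ 0.0410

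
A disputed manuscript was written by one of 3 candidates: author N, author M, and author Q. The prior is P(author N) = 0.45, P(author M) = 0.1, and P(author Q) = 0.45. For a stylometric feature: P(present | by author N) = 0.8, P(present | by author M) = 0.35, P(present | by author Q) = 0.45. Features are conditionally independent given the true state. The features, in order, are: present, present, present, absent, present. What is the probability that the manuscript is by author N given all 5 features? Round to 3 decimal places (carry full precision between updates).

After 'present': normaliser = 0.8·0.4500 + 0.35·0.1000 + 0.45·0.4500; P(author N) ≈ 0.6025, P(author M) ≈ 0.0586, P(author Q) ≈ 0.3389
After 'present': normaliser = 0.8·0.6025 + 0.35·0.0586 + 0.45·0.3389; P(author N) ≈ 0.7359, P(author M) ≈ 0.0313, P(author Q) ≈ 0.2328
After 'present': normaliser = 0.8·0.7359 + 0.35·0.0313 + 0.45·0.2328; P(author N) ≈ 0.8357, P(author M) ≈ 0.0156, P(author Q) ≈ 0.1487
After 'absent': normaliser = 0.2·0.8357 + 0.65·0.0156 + 0.55·0.1487; P(author N) ≈ 0.6452, P(author M) ≈ 0.0390, P(author Q) ≈ 0.3158
After 'present': normaliser = 0.8·0.6452 + 0.35·0.0390 + 0.45·0.3158; P(author N) ≈ 0.7682, P(author M) ≈ 0.0203, P(author Q) ≈ 0.2115

0.768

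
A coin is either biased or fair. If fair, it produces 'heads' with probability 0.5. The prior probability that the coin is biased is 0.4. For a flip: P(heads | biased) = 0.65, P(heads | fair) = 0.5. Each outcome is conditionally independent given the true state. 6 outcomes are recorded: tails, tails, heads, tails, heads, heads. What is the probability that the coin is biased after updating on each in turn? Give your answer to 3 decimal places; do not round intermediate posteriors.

After 'tails': P(biased) = 0.35·0.4000 / (0.35·0.4000 + 0.5·0.6000) ≈ 0.3182
After 'tails': P(biased) = 0.35·0.3182 / (0.35·0.3182 + 0.5·0.6818) ≈ 0.2462
After 'heads': P(biased) = 0.65·0.2462 / (0.65·0.2462 + 0.5·0.7538) ≈ 0.2981
After 'tails': P(biased) = 0.35·0.2981 / (0.35·0.2981 + 0.5·0.7019) ≈ 0.2291
After 'heads': P(biased) = 0.65·0.2291 / (0.65·0.2291 + 0.5·0.7709) ≈ 0.2787
After 'heads': P(biased) = 0.65·0.2787 / (0.65·0.2787 + 0.5·0.7213) ≈ 0.3344

0.334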